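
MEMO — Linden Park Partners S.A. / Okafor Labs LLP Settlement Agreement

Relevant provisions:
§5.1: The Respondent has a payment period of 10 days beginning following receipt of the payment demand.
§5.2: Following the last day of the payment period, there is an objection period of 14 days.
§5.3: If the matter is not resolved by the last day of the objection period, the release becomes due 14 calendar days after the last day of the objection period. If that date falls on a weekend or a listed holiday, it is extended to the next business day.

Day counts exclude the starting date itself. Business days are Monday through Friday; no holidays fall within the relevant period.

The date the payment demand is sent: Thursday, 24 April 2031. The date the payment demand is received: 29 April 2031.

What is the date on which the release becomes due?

6 June 2031

Adding 10 calendar days to 29 April 2031 gives 9 May 2031, which is the last day of the payment period.
The last day of the objection period: 9 May 2031 + 14 days = 23 May 2031.
Adding 14 calendar days to 23 May 2031 gives 6 June 2031, which is the date on which the release becomes due. 6 June 2031 is a Friday, so no roll-forward applies.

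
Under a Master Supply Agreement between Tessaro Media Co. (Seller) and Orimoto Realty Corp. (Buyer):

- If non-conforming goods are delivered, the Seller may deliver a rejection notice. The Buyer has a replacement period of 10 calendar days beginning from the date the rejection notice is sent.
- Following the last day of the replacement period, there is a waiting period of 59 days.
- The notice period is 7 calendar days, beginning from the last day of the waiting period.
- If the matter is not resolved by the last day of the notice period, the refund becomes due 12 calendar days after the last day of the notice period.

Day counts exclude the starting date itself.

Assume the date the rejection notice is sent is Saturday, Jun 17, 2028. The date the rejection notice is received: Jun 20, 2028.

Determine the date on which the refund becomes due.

The last day of the replacement period: Jun 17, 2028 + 10 days = Jun 27, 2028.
The last day of the waiting period: Jun 27, 2028 + 59 days = Aug 25, 2028.
The last day of the notice period: 7 calendar days after Aug 25, 2028 is Sep 1, 2028.
The date on which the refund becomes due: 12 calendar days after Sep 1, 2028 is Sep 13, 2028.

Sep 13, 2028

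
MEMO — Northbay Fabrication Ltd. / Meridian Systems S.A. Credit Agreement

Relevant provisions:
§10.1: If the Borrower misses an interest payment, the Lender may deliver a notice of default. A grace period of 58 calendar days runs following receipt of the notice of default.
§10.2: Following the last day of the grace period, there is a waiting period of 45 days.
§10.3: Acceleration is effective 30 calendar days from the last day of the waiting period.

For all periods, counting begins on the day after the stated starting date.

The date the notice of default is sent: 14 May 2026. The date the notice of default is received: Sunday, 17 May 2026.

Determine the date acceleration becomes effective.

The last day of the grace period: 58 calendar days after 17 May 2026 is 14 July 2026.
Adding 45 calendar days to 14 July 2026 gives 28 August 2026, which is the last day of the waiting period.
The date acceleration becomes effective: 30 calendar days after 28 August 2026 is 27 September 2026.

27 September 2026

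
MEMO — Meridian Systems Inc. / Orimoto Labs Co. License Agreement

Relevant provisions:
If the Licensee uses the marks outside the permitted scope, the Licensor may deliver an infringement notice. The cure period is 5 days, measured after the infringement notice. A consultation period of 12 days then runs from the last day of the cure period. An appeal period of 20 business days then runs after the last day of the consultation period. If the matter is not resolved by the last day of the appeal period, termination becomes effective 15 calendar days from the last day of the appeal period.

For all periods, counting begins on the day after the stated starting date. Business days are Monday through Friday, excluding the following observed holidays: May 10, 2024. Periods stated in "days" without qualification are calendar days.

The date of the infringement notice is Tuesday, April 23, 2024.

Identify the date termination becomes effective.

June 22, 2024

The last day of the cure period: April 23, 2024 + 5 days = April 28, 2024.
The last day of the consultation period: 12 calendar days after April 28, 2024 is May 10, 2024.
The last day of the appeal period: 20 business days after Friday, May 10, 2024, skipping weekends — May 13, May 14, May 15, May 16, …, Jun 5, Jun 6, Jun 7 — lands on Friday, June 7, 2024.
The date termination becomes effective: June 7, 2024 + 15 days = June 22, 2024.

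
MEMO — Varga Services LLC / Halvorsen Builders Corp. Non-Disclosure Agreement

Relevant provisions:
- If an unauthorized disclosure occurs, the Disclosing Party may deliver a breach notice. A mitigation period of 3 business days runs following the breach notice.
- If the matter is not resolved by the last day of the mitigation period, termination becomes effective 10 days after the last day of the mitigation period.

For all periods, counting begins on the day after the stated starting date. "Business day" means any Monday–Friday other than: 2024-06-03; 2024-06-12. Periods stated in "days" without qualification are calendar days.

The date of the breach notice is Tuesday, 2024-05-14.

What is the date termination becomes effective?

The last day of the mitigation period: counting 3 business days from Tuesday, 2024-05-14 (May 15, May 16, May 17, skipping weekends) reaches Friday, 2024-05-17.
Adding 10 calendar days to 2024-05-17 gives 2024-05-27, which is the date termination becomes effective.

2024-05-27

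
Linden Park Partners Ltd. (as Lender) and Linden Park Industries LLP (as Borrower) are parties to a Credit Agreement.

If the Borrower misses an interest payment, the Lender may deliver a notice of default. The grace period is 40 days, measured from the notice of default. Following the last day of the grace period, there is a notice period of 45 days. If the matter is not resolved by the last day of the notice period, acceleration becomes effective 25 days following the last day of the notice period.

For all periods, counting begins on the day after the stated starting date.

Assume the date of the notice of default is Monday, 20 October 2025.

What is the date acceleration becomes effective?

7 February 2026

The last day of the grace period: 40 calendar days after 20 October 2025 is 29 November 2025.
The last day of the notice period: 45 calendar days after 29 November 2025 is 13 January 2026.
The date acceleration becomes effective: 13 January 2026 + 25 days = 7 February 2026.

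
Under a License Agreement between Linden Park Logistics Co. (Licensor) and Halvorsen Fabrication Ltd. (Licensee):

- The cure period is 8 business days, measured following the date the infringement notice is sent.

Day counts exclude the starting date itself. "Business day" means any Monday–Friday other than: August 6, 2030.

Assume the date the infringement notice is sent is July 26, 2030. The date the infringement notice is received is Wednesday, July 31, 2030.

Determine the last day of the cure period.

August 8, 2030

From Friday, July 26, 2030, 8 business days (Jul 29, Jul 30, Jul 31, Aug 1, Aug 2, Aug 5, Aug 7, Aug 8, skipping weekends and the listed holiday on Aug 6) brings us to Thursday, August 8, 2030, which is the last day of the cure period.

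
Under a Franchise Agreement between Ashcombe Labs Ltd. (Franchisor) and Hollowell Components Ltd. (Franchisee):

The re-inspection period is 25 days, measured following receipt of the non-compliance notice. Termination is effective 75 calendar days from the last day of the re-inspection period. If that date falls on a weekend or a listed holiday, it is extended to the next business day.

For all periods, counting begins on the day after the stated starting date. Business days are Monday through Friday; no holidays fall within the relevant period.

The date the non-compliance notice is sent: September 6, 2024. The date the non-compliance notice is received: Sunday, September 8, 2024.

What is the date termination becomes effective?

December 17, 2024

Adding 25 calendar days to September 8, 2024 gives October 3, 2024, which is the last day of the re-inspection period.
Adding 75 calendar days to October 3, 2024 gives December 17, 2024, which is the date termination becomes effective. December 17, 2024 is a Tuesday, so no roll-forward applies.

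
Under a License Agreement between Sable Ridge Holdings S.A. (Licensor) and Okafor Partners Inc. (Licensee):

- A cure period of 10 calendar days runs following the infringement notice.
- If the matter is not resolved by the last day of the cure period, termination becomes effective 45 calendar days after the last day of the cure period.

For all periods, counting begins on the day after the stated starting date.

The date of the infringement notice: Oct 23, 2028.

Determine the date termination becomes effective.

Dec 17, 2028

The last day of the cure period: Oct 23, 2028 + 10 days = Nov 2, 2028.
The date termination becomes effective: 45 calendar days after Nov 2, 2028 is Dec 17, 2028.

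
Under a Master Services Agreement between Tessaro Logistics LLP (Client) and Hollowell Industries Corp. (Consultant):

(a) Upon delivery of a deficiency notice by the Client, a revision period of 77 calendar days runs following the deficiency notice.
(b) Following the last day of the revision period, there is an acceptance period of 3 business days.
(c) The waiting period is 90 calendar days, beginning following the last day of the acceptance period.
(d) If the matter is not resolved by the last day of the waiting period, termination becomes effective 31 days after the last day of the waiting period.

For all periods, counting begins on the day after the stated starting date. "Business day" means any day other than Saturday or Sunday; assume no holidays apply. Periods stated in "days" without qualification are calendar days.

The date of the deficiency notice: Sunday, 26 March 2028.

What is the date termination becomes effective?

Adding 77 calendar days to 26 March 2028 gives 11 June 2028, which is the last day of the revision period.
The last day of the acceptance period: counting 3 business days from Sunday, 11 June 2028 (Jun 12, Jun 13, Jun 14, skipping weekends) reaches Wednesday, 14 June 2028.
Adding 90 calendar days to 14 June 2028 gives 12 September 2028, which is the last day of the waiting period.
The date termination becomes effective: 31 calendar days after 12 September 2028 is 13 October 2028.

13 October 2028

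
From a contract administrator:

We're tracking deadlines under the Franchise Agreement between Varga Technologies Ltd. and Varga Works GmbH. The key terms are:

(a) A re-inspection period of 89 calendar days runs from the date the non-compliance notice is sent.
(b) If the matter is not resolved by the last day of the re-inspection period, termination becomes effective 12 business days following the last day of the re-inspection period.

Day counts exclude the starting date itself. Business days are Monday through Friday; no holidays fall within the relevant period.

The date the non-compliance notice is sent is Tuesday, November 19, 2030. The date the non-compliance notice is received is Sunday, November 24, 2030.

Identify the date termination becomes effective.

March 4, 2031

The last day of the re-inspection period: November 19, 2030 + 89 days = February 16, 2031.
From Sunday, February 16, 2031, 12 business days (Feb 17, Feb 18, Feb 19, Feb 20, …, Feb 28, Mar 3, Mar 4, skipping weekends) brings us to Tuesday, March 4, 2031, which is the date termination becomes effective.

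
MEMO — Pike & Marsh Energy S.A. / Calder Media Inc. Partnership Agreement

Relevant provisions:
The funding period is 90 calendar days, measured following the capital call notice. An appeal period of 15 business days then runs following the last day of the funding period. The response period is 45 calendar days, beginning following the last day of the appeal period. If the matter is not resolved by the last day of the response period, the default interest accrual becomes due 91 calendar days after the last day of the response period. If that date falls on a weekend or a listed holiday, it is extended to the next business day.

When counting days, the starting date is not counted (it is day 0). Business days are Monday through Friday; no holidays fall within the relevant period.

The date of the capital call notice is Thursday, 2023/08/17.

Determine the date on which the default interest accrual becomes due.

2024/04/22

The last day of the funding period: 2023/08/17 + 90 days = 2023/11/15.
From Wednesday, 2023/11/15, 15 business days (Nov 16, Nov 17, Nov 20, Nov 21, …, Dec 4, Dec 5, Dec 6, skipping weekends) brings us to Wednesday, 2023/12/06, which is the last day of the appeal period.
The last day of the response period: 2023/12/06 + 45 days = 2024/01/20.
The date on which the default interest accrual becomes due: 2024/01/20 + 91 days = 2024/04/20. That falls on a Saturday, so it rolls to the next business day, Monday, 2024/04/22.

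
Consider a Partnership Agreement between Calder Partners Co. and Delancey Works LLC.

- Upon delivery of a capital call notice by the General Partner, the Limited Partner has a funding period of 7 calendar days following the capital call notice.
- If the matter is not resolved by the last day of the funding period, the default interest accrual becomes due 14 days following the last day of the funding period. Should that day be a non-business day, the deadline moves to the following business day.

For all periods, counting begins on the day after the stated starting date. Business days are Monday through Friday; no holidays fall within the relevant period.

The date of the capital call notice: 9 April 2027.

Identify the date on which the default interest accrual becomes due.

30 April 2027

Adding 7 calendar days to 9 April 2027 gives 16 April 2027, which is the last day of the funding period.
The date on which the default interest accrual becomes due: 16 April 2027 + 14 days = 30 April 2027. 30 April 2027 is a Friday, so no roll-forward applies.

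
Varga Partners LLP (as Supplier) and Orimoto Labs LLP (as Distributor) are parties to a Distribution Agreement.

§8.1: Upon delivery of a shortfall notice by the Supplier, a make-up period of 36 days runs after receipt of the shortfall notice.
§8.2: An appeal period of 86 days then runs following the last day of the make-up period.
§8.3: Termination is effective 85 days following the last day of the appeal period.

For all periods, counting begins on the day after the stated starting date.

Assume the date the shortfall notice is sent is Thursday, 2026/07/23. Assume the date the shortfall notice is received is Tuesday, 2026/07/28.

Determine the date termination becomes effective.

2027/02/20

The last day of the make-up period: 36 calendar days after 2026/07/28 is 2026/09/02.
Adding 86 calendar days to 2026/09/02 gives 2026/11/27, which is the last day of the appeal period.
The date termination becomes effective: 2026/11/27 + 85 days = 2027/02/20.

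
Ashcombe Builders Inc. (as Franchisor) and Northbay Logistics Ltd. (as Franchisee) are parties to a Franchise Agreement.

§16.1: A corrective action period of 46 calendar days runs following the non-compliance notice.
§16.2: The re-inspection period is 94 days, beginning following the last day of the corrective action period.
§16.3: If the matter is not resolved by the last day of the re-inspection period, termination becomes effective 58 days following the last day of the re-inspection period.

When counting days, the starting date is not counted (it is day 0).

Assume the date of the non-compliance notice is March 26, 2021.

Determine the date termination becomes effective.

The last day of the corrective action period: March 26, 2021 + 46 days = May 11, 2021.
The last day of the re-inspection period: 94 calendar days after May 11, 2021 is August 13, 2021.
The date termination becomes effective: 58 calendar days after August 13, 2021 is October 10, 2021.

October 10, 2021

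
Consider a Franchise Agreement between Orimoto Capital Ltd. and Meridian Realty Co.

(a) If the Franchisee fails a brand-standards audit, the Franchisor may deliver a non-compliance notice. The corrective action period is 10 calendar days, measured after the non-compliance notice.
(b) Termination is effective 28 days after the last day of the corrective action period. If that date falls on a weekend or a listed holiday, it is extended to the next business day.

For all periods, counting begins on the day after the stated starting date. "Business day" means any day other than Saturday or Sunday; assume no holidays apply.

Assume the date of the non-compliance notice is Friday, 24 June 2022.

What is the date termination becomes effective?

1 August 2022

The last day of the corrective action period: 24 June 2022 + 10 days = 4 July 2022.
Adding 28 calendar days to 4 July 2022 gives 1 August 2022, which is the date termination becomes effective. 1 August 2022 is a Monday, so no roll-forward applies.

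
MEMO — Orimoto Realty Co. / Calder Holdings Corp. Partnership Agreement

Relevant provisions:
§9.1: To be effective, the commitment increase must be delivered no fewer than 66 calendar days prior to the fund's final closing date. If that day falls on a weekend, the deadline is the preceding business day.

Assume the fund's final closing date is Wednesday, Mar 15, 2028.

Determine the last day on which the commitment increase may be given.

Jan 7, 2028

Mar 15, 2028 minus 66 days is Jan 9, 2028. That is a Sunday, so the deadline moves back to Friday, Jan 7, 2028.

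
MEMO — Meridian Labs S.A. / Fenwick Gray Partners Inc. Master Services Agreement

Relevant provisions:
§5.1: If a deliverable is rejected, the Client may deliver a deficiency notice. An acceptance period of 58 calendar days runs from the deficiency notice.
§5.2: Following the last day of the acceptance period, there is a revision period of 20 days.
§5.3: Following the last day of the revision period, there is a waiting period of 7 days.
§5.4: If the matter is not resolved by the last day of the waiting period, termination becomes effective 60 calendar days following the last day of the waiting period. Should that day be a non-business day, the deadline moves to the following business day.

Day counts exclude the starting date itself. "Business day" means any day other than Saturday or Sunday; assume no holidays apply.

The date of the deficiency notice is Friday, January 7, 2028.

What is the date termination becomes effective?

May 31, 2028

Adding 58 calendar days to January 7, 2028 gives March 5, 2028, which is the last day of the acceptance period.
The last day of the revision period: March 5, 2028 + 20 days = March 25, 2028.
The last day of the waiting period: 7 calendar days after March 25, 2028 is April 1, 2028.
Adding 60 calendar days to April 1, 2028 gives May 31, 2028, which is the date termination becomes effective. May 31, 2028 is a Wednesday, so no roll-forward applies.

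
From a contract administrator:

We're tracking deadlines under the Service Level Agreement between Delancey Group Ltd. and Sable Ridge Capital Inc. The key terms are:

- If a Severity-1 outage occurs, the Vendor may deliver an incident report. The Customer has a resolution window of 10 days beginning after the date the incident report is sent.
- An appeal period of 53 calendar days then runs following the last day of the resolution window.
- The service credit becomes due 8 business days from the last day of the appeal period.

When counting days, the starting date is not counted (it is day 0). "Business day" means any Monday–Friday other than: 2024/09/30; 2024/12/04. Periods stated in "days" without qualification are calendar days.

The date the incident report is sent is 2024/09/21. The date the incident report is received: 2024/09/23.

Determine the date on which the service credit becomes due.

The last day of the resolution window: 10 calendar days after 2024/09/21 is 2024/10/01.
Adding 53 calendar days to 2024/10/01 gives 2024/11/23, which is the last day of the appeal period.
The date on which the service credit becomes due: 8 business days after Saturday, 2024/11/23, skipping weekends and the listed holiday on Dec 4 — Nov 25, Nov 26, Nov 27, Nov 28, Nov 29, Dec 2, Dec 3, Dec 5 — lands on Thursday, 2024/12/05.

2024/12/05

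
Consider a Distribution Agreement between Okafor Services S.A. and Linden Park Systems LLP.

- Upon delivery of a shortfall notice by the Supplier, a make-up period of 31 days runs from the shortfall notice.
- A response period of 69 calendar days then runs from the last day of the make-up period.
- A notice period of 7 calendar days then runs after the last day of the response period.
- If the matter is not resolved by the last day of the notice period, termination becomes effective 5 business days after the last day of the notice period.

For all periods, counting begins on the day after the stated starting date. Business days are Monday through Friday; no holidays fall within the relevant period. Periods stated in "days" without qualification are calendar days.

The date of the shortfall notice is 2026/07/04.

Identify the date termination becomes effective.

2026/10/26

The last day of the make-up period: 31 calendar days after 2026/07/04 is 2026/08/04.
The last day of the response period: 2026/08/04 + 69 days = 2026/10/12.
The last day of the notice period: 2026/10/12 + 7 days = 2026/10/19.
From Monday, 2026/10/19, 5 business days (Oct 20, Oct 21, Oct 22, Oct 23, Oct 26, skipping weekends) brings us to Monday, 2026/10/26, which is the date termination becomes effective.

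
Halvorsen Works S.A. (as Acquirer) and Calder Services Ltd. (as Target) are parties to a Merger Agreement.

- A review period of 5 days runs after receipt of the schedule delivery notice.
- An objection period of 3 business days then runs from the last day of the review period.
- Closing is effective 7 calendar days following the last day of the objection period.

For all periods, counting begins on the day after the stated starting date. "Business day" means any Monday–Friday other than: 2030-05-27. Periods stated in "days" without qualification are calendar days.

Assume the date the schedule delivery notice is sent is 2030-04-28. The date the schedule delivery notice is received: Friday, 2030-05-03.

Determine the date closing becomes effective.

Adding 5 calendar days to 2030-05-03 gives 2030-05-08, which is the last day of the review period.
From Wednesday, 2030-05-08, 3 business days (May 9, May 10, May 13, skipping weekends) brings us to Monday, 2030-05-13, which is the last day of the objection period.
The date closing becomes effective: 7 calendar days after 2030-05-13 is 2030-05-20.

2030-05-20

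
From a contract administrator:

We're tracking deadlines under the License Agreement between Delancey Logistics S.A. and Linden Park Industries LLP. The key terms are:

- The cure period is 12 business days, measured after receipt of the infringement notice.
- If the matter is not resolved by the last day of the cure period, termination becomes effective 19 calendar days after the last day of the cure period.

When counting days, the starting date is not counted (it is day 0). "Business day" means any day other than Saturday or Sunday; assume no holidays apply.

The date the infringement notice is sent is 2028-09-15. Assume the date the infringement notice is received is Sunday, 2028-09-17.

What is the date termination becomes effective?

2028-10-22

The last day of the cure period: 12 business days after Sunday, 2028-09-17, skipping weekends — Sep 18, Sep 19, Sep 20, Sep 21, …, Sep 29, Oct 2, Oct 3 — lands on Tuesday, 2028-10-03.
The date termination becomes effective: 2028-10-03 + 19 days = 2028-10-22.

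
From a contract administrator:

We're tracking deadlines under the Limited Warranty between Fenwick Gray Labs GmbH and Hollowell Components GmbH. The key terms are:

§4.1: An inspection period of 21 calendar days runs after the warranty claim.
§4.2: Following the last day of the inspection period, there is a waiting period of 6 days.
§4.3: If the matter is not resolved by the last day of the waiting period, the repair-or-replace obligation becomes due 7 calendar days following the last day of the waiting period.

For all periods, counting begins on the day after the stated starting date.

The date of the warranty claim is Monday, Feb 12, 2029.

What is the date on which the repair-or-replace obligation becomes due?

The last day of the inspection period: 21 calendar days after Feb 12, 2029 is Mar 5, 2029.
The last day of the waiting period: 6 calendar days after Mar 5, 2029 is Mar 11, 2029.
Adding 7 calendar days to Mar 11, 2029 gives Mar 18, 2029, which is the date on which the repair-or-replace obligation becomes due.

Mar 18, 2029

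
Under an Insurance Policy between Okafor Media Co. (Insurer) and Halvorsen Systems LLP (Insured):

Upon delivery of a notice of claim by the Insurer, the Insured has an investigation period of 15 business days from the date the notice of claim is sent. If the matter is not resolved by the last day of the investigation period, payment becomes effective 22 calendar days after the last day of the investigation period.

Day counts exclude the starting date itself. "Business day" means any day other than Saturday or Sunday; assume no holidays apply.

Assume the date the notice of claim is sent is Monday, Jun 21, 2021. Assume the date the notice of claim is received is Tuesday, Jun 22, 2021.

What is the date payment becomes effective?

From Monday, Jun 21, 2021, 15 business days (Jun 22, Jun 23, Jun 24, Jun 25, …, Jul 8, Jul 9, Jul 12, skipping weekends) brings us to Monday, Jul 12, 2021, which is the last day of the investigation period.
The date payment becomes effective: 22 calendar days after Jul 12, 2021 is Aug 3, 2021.

Aug 3, 2021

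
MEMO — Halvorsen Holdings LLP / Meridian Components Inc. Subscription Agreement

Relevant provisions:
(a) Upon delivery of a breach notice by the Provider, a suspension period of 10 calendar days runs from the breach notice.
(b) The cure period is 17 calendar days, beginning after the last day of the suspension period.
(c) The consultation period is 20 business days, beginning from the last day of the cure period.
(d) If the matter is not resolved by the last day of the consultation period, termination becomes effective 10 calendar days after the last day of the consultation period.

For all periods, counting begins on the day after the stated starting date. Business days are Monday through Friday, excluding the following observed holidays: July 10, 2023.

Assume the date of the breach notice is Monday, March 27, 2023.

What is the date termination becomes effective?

Adding 10 calendar days to March 27, 2023 gives April 6, 2023, which is the last day of the suspension period.
The last day of the cure period: 17 calendar days after April 6, 2023 is April 23, 2023.
The last day of the consultation period: counting 20 business days from Sunday, April 23, 2023 (Apr 24, Apr 25, Apr 26, Apr 27, …, May 17, May 18, May 19, skipping weekends) reaches Friday, May 19, 2023.
The date termination becomes effective: May 19, 2023 + 10 days = May 29, 2023.

May 29, 2023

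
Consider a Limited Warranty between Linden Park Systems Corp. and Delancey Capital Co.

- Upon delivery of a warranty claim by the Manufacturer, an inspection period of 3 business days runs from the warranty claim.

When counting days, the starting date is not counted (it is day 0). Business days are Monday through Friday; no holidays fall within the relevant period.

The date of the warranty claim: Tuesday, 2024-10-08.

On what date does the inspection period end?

2024-10-11

The last day of the inspection period: counting 3 business days from Tuesday, 2024-10-08 (Oct 9, Oct 10, Oct 11, skipping weekends) reaches Friday, 2024-10-11.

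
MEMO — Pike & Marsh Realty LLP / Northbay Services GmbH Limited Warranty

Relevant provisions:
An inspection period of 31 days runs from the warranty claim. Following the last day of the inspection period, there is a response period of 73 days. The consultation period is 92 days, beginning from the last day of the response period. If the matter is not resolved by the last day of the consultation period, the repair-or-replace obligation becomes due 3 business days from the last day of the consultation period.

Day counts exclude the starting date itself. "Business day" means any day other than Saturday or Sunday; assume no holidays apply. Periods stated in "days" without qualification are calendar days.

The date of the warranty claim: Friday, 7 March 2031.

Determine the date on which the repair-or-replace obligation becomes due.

24 September 2031

The last day of the inspection period: 31 calendar days after 7 March 2031 is 7 April 2031.
Adding 73 calendar days to 7 April 2031 gives 19 June 2031, which is the last day of the response period.
The last day of the consultation period: 92 calendar days after 19 June 2031 is 19 September 2031.
The date on which the repair-or-replace obligation becomes due: counting 3 business days from Friday, 19 September 2031 (Sep 22, Sep 23, Sep 24, skipping weekends) reaches Wednesday, 24 September 2031.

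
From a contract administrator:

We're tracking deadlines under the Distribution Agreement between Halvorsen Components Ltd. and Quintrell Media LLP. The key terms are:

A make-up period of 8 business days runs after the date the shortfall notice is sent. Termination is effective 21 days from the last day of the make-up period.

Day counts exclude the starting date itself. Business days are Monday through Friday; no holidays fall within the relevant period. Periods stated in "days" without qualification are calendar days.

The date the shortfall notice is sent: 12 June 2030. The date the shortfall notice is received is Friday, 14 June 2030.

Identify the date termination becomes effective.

15 July 2030

From Wednesday, 12 June 2030, 8 business days (Jun 13, Jun 14, Jun 17, Jun 18, Jun 19, Jun 20, Jun 21, Jun 24, skipping weekends) brings us to Monday, 24 June 2030, which is the last day of the make-up period.
Adding 21 calendar days to 24 June 2030 gives 15 July 2030, which is the date termination becomes effective.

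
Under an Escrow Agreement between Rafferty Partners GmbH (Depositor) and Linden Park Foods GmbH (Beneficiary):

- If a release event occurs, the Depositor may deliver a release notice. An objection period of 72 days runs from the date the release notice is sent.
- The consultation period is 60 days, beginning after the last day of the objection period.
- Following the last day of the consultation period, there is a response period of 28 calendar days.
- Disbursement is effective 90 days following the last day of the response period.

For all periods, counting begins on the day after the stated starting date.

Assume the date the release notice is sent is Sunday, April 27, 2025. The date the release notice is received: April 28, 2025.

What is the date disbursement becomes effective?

January 2, 2026

The last day of the objection period: 72 calendar days after April 27, 2025 is July 8, 2025.
The last day of the consultation period: 60 calendar days after July 8, 2025 is September 6, 2025.
The last day of the response period: 28 calendar days after September 6, 2025 is October 4, 2025.
Adding 90 calendar days to October 4, 2025 gives January 2, 2026, which is the date disbursement becomes effective.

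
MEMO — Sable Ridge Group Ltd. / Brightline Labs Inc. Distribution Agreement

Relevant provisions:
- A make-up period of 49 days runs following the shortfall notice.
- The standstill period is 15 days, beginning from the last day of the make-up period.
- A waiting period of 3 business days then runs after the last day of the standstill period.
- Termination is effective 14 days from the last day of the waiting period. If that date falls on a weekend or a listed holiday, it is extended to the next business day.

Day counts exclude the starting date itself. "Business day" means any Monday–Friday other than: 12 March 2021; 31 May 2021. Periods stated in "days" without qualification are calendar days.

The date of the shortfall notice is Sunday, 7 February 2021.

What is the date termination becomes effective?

The last day of the make-up period: 49 calendar days after 7 February 2021 is 28 March 2021.
Adding 15 calendar days to 28 March 2021 gives 12 April 2021, which is the last day of the standstill period.
From Monday, 12 April 2021, 3 business days (Apr 13, Apr 14, Apr 15, skipping weekends) brings us to Thursday, 15 April 2021, which is the last day of the waiting period.
The date termination becomes effective: 15 April 2021 + 14 days = 29 April 2021. 29 April 2021 is a Thursday and is not a listed holiday, so no roll-forward applies.

29 April 2021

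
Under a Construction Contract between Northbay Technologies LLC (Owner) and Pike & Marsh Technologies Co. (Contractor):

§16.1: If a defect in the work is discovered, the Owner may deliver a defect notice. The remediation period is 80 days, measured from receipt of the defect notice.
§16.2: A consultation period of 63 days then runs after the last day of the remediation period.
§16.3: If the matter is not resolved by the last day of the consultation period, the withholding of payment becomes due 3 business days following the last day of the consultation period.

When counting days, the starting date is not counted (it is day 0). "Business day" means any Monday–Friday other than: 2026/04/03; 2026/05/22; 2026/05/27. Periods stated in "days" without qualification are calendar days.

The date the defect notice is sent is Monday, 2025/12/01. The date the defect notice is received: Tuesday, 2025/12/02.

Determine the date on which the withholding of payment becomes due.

2026/04/29

The last day of the remediation period: 80 calendar days after 2025/12/02 is 2026/02/20.
The last day of the consultation period: 2026/02/20 + 63 days = 2026/04/24.
The date on which the withholding of payment becomes due: counting 3 business days from Friday, 2026/04/24 (Apr 27, Apr 28, Apr 29, skipping weekends) reaches Wednesday, 2026/04/29.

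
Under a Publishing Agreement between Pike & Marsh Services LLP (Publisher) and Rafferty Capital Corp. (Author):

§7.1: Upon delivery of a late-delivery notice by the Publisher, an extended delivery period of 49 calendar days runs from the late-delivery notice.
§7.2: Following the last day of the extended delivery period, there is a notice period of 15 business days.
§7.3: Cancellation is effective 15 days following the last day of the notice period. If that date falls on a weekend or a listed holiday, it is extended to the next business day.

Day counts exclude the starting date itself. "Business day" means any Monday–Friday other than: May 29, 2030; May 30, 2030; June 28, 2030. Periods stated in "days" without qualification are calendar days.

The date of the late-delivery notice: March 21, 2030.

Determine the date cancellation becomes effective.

June 18, 2030

The last day of the extended delivery period: 49 calendar days after March 21, 2030 is May 9, 2030.
The last day of the notice period: counting 15 business days from Thursday, May 9, 2030 (May 10, May 13, May 14, May 15, …, May 28, May 31, Jun 3, skipping weekends and the listed holidays on May 29, May 30) reaches Monday, June 3, 2030.
The date cancellation becomes effective: 15 calendar days after June 3, 2030 is June 18, 2030. June 18, 2030 is a Tuesday and is not a listed holiday, so no roll-forward applies.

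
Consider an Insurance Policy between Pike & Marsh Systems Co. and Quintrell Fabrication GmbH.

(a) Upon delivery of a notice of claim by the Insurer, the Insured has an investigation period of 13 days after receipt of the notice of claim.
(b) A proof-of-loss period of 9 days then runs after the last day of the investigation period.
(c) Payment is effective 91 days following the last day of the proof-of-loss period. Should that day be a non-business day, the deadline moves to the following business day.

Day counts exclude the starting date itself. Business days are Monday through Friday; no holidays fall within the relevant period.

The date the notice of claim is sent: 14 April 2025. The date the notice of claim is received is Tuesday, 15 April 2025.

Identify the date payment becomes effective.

6 August 2025

Adding 13 calendar days to 15 April 2025 gives 28 April 2025, which is the last day of the investigation period.
Adding 9 calendar days to 28 April 2025 gives 7 May 2025, which is the last day of the proof-of-loss period.
The date payment becomes effective: 91 calendar days after 7 May 2025 is 6 August 2025. 6 August 2025 is a Wednesday, so no roll-forward applies.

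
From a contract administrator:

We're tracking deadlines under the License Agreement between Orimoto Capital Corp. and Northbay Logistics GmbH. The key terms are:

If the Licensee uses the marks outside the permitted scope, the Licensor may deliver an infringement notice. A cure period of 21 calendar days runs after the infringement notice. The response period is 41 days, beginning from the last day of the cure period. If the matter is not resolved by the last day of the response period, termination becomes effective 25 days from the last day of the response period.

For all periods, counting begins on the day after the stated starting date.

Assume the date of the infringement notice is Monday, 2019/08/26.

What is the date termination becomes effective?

2019/11/21

The last day of the cure period: 21 calendar days after 2019/08/26 is 2019/09/16.
The last day of the response period: 2019/09/16 + 41 days = 2019/10/27.
Adding 25 calendar days to 2019/10/27 gives 2019/11/21, which is the date termination becomes effective.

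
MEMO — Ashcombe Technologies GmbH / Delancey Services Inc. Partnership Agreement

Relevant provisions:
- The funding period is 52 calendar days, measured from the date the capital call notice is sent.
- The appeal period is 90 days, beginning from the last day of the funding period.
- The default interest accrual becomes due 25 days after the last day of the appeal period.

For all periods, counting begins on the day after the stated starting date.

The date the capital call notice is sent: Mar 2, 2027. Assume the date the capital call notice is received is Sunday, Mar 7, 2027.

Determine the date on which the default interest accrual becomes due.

Aug 16, 2027

The last day of the funding period: Mar 2, 2027 + 52 days = Apr 23, 2027.
Adding 90 calendar days to Apr 23, 2027 gives Jul 22, 2027, which is the last day of the appeal period.
The date on which the default interest accrual becomes due: 25 calendar days after Jul 22, 2027 is Aug 16, 2027.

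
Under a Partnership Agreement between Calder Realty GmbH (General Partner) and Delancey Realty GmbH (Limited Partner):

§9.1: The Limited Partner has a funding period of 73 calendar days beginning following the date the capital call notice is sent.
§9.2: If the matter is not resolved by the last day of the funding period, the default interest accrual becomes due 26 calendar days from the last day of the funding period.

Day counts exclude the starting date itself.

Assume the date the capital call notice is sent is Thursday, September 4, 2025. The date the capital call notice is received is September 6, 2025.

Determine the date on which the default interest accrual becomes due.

Adding 73 calendar days to September 4, 2025 gives November 16, 2025, which is the last day of the funding period.
The date on which the default interest accrual becomes due: 26 calendar days after November 16, 2025 is December 12, 2025.

December 12, 2025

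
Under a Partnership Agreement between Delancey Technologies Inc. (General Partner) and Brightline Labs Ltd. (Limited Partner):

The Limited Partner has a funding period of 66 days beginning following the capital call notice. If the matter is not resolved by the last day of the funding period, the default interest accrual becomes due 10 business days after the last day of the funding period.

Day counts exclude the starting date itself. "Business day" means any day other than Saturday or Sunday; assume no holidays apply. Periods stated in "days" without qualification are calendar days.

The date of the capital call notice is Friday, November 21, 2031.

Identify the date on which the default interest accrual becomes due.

February 9, 2032

Adding 66 calendar days to November 21, 2031 gives January 26, 2032, which is the last day of the funding period.
The date on which the default interest accrual becomes due: counting 10 business days from Monday, January 26, 2032 (Jan 27, Jan 28, Jan 29, Jan 30, Feb 2, Feb 3, Feb 4, Feb 5, Feb 6, Feb 9, skipping weekends) reaches Monday, February 9, 2032.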